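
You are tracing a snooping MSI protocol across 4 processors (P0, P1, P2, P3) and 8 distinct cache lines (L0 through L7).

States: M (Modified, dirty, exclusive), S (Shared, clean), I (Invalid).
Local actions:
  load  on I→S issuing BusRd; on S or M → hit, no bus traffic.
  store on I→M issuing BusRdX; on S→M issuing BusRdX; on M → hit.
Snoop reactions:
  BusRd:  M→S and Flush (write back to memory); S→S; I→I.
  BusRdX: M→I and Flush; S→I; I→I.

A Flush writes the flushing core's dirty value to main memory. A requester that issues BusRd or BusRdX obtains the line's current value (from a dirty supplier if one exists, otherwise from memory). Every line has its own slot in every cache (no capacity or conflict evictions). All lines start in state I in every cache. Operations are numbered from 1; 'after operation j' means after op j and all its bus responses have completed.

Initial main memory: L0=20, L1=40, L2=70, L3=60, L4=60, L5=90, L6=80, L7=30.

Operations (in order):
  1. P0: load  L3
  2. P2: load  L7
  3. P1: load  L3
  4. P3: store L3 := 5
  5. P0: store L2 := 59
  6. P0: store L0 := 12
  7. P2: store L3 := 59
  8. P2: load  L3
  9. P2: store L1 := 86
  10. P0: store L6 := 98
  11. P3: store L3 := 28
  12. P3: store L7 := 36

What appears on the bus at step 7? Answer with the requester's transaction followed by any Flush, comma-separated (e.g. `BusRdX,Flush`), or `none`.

bus = BusRdX,Flush

[1] P0: load  L3 | P0:S(60), P1:I, P2:I, P3:I | bus: BusRd
[2] P2: load  L7 | P0:I, P1:I, P2:S(30), P3:I | bus: BusRd
[3] P1: load  L3 | P0:S(60), P1:S(60), P2:I, P3:I | bus: BusRd
[4] P3: store L3 := 5 | P0:I, P1:I, P2:I, P3:M(5) | bus: BusRdX
[5] P0: store L2 := 59 | P0:M(59), P1:I, P2:I, P3:I | bus: BusRdX
[6] P0: store L0 := 12 | P0:M(12), P1:I, P2:I, P3:I | bus: BusRdX
[7] P2: store L3 := 59 | P0:I, P1:I, P2:M(59), P3:I | bus: BusRdX,Flush
[8] P2: load  L3 | P0:I, P1:I, P2:M(59), P3:I | bus: none
[9] P2: store L1 := 86 | P0:I, P1:I, P2:M(86), P3:I | bus: BusRdX
[10] P0: store L6 := 98 | P0:M(98), P1:I, P2:I, P3:I | bus: BusRdX
[11] P3: store L3 := 28 | P0:I, P1:I, P2:I, P3:M(28) | bus: BusRdX,Flush
[12] P3: store L7 := 36 | P0:I, P1:I, P2:I, P3:M(36) | bus: BusRdX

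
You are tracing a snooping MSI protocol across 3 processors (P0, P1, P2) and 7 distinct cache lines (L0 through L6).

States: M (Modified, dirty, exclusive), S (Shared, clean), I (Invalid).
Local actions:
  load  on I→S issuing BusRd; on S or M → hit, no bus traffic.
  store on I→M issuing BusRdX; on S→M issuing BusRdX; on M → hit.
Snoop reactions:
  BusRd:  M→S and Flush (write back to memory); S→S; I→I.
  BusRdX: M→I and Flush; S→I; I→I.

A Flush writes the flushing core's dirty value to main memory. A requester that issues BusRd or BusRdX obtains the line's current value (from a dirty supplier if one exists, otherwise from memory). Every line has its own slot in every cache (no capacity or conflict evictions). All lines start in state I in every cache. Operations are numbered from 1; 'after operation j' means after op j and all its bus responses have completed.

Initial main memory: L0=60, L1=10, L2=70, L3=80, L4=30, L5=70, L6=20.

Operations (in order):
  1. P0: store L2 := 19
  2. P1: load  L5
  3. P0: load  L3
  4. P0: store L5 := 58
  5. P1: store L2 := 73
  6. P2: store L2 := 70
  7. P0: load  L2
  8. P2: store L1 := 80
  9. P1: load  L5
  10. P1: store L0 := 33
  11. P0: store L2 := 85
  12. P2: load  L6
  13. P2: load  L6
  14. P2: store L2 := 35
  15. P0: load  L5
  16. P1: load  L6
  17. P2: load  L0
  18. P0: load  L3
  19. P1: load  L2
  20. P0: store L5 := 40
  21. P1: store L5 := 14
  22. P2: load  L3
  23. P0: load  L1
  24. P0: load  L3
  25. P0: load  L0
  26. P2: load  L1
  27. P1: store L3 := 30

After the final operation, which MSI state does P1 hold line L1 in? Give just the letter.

[1] P0: store L2 := 19 | P0:M(19), P1:I, P2:I | bus: BusRdX
[2] P1: load  L5 | P0:I, P1:S(70), P2:I | bus: BusRd
[3] P0: load  L3 | P0:S(80), P1:I, P2:I | bus: BusRd
[4] P0: store L5 := 58 | P0:M(58), P1:I, P2:I | bus: BusRdX
[5] P1: store L2 := 73 | P0:I, P1:M(73), P2:I | bus: BusRdX,Flush
[6] P2: store L2 := 70 | P0:I, P1:I, P2:M(70) | bus: BusRdX,Flush
[7] P0: load  L2 | P0:S(70), P1:I, P2:S(70) | bus: BusRd,Flush
[8] P2: store L1 := 80 | P0:I, P1:I, P2:M(80) | bus: BusRdX
[9] P1: load  L5 | P0:S(58), P1:S(58), P2:I | bus: BusRd,Flush
[10] P1: store L0 := 33 | P0:I, P1:M(33), P2:I | bus: BusRdX
[11] P0: store L2 := 85 | P0:M(85), P1:I, P2:I | bus: BusRdX
[12] P2: load  L6 | P0:I, P1:I, P2:S(20) | bus: BusRd
[13] P2: load  L6 | P0:I, P1:I, P2:S(20) | bus: none
[14] P2: store L2 := 35 | P0:I, P1:I, P2:M(35) | bus: BusRdX,Flush
[15] P0: load  L5 | P0:S(58), P1:S(58), P2:I | bus: none
[16] P1: load  L6 | P0:I, P1:S(20), P2:S(20) | bus: BusRd
[17] P2: load  L0 | P0:I, P1:S(33), P2:S(33) | bus: BusRd,Flush
[18] P0: load  L3 | P0:S(80), P1:I, P2:I | bus: none
[19] P1: load  L2 | P0:I, P1:S(35), P2:S(35) | bus: BusRd,Flush
[20] P0: store L5 := 40 | P0:M(40), P1:I, P2:I | bus: BusRdX
[21] P1: store L5 := 14 | P0:I, P1:M(14), P2:I | bus: BusRdX,Flush
[22] P2: load  L3 | P0:S(80), P1:I, P2:S(80) | bus: BusRd
[23] P0: load  L1 | P0:S(80), P1:I, P2:S(80) | bus: BusRd,Flush
[24] P0: load  L3 | P0:S(80), P1:I, P2:S(80) | bus: none
[25] P0: load  L0 | P0:S(33), P1:S(33), P2:S(33) | bus: BusRd
[26] P2: load  L1 | P0:S(80), P1:I, P2:S(80) | bus: none
[27] P1: store L3 := 30 | P0:I, P1:M(30), P2:I | bus: BusRdX

state = I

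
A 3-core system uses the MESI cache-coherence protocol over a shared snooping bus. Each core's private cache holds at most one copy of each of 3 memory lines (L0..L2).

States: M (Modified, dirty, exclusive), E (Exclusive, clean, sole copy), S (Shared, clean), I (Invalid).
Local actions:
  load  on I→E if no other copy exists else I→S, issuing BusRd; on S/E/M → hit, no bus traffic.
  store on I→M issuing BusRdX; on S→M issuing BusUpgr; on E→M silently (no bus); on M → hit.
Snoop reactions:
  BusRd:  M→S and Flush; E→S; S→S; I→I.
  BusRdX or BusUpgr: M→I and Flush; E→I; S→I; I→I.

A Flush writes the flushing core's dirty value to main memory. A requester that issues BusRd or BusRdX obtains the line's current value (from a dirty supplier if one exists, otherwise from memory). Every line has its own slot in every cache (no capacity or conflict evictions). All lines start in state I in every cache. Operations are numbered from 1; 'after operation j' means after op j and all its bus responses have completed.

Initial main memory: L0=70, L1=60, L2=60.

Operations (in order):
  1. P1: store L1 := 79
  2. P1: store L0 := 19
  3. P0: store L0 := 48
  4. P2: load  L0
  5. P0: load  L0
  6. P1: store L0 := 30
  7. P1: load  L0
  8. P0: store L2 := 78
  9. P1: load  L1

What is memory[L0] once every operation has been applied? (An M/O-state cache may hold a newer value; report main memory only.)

1. P1: store L1 := 79  bus=[BusRdX]  L1: P0=I P1=M P2=I  mem[L1]=60
2. P1: store L0 := 19  bus=[BusRdX]  L0: P0=I P1=M P2=I  mem[L0]=70
3. P0: store L0 := 48  bus=[BusRdX,Flush]  L0: P0=M P1=I P2=I  mem[L0]=19
4. P2: load  L0  bus=[BusRd,Flush]  L0: P0=S P1=I P2=S  mem[L0]=48
5. P0: load  L0  bus=[-]  L0: P0=S P1=I P2=S  mem[L0]=48
6. P1: store L0 := 30  bus=[BusRdX]  L0: P0=I P1=M P2=I  mem[L0]=48
7. P1: load  L0  bus=[-]  L0: P0=I P1=M P2=I  mem[L0]=48
8. P0: store L2 := 78  bus=[BusRdX]  L2: P0=M P1=I P2=I  mem[L2]=60
9. P1: load  L1  bus=[-]  L1: P0=I P1=M P2=I  mem[L1]=60

memory[L0] = 48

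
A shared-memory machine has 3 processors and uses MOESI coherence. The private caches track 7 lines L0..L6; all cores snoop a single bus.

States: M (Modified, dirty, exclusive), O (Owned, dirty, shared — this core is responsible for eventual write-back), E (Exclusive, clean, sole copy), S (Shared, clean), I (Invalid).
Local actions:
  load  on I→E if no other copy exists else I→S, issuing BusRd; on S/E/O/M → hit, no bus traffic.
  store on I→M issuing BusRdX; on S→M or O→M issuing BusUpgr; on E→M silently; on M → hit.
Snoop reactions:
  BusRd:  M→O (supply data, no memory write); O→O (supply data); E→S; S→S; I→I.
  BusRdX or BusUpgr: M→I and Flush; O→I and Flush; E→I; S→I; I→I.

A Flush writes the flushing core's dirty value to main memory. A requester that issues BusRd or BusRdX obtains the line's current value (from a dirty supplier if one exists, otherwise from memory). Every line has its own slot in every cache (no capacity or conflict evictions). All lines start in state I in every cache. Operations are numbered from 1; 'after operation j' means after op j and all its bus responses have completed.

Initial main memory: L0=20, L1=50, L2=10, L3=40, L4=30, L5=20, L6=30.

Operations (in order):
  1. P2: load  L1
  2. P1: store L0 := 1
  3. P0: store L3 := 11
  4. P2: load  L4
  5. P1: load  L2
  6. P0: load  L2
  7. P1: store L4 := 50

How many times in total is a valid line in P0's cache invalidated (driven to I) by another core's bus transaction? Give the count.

step 1: P2: load  L1  ⟶  IIE  (L1)  txn=BusRd  M[L1]=50
step 2: P1: store L0 := 1  ⟶  IMI  (L0)  txn=BusRdX  M[L0]=20
step 3: P0: store L3 := 11  ⟶  MII  (L3)  txn=BusRdX  M[L3]=40
step 4: P2: load  L4  ⟶  IIE  (L4)  txn=BusRd  M[L4]=30
step 5: P1: load  L2  ⟶  IEI  (L2)  txn=BusRd  M[L2]=10
step 6: P0: load  L2  ⟶  SSI  (L2)  txn=BusRd  M[L2]=10
step 7: P1: store L4 := 50  ⟶  IMI  (L4)  txn=BusRdX  M[L4]=30

invalidations = 0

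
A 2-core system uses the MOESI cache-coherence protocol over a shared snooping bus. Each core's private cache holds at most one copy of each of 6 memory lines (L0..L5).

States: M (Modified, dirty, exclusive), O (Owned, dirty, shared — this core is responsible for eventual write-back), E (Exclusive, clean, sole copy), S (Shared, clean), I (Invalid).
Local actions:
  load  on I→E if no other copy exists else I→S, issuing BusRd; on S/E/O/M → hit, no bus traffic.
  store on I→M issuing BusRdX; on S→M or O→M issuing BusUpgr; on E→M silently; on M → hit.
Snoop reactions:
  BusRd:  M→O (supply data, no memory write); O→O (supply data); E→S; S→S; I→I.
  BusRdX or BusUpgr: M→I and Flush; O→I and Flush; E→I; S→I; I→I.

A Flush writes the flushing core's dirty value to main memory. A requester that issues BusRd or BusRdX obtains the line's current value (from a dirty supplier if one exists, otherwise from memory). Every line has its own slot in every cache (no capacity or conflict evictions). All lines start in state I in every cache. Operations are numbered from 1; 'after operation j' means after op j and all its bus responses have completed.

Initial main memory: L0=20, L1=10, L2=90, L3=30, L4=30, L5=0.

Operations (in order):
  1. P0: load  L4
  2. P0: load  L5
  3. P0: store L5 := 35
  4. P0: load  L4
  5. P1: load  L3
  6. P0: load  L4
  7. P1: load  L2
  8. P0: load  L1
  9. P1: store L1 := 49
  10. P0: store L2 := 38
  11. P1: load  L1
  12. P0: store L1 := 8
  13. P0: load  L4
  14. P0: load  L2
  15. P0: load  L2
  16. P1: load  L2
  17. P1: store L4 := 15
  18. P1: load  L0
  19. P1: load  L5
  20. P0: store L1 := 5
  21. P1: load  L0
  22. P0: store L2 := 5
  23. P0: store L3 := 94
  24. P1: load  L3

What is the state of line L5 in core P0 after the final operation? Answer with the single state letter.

state = O

  op1 P0: load  L4 → E/I on L4; bus BusRd; mem=30
  op2 P0: load  L5 → E/I on L5; bus BusRd; mem=0
  op3 P0: store L5 := 35 → M/I on L5; bus (none); mem=0
  op4 P0: load  L4 → E/I on L4; bus (none); mem=30
  op5 P1: load  L3 → I/E on L3; bus BusRd; mem=30
  op6 P0: load  L4 → E/I on L4; bus (none); mem=30
  op7 P1: load  L2 → I/E on L2; bus BusRd; mem=90
  op8 P0: load  L1 → E/I on L1; bus BusRd; mem=10
  op9 P1: store L1 := 49 → I/M on L1; bus BusRdX; mem=10
  op10 P0: store L2 := 38 → M/I on L2; bus BusRdX; mem=90
  op11 P1: load  L1 → I/M on L1; bus (none); mem=10
  op12 P0: store L1 := 8 → M/I on L1; bus BusRdX Flush; mem=49
  op13 P0: load  L4 → E/I on L4; bus (none); mem=30
  op14 P0: load  L2 → M/I on L2; bus (none); mem=90
  op15 P0: load  L2 → M/I on L2; bus (none); mem=90
  op16 P1: load  L2 → O/S on L2; bus BusRd; mem=90
  op17 P1: store L4 := 15 → I/M on L4; bus BusRdX; mem=30
  op18 P1: load  L0 → I/E on L0; bus BusRd; mem=20
  op19 P1: load  L5 → O/S on L5; bus BusRd; mem=0
  op20 P0: store L1 := 5 → M/I on L1; bus (none); mem=49
  op21 P1: load  L0 → I/E on L0; bus (none); mem=20
  op22 P0: store L2 := 5 → M/I on L2; bus BusUpgr; mem=90
  op23 P0: store L3 := 94 → M/I on L3; bus BusRdX; mem=30
  op24 P1: load  L3 → O/S on L3; bus BusRd; mem=30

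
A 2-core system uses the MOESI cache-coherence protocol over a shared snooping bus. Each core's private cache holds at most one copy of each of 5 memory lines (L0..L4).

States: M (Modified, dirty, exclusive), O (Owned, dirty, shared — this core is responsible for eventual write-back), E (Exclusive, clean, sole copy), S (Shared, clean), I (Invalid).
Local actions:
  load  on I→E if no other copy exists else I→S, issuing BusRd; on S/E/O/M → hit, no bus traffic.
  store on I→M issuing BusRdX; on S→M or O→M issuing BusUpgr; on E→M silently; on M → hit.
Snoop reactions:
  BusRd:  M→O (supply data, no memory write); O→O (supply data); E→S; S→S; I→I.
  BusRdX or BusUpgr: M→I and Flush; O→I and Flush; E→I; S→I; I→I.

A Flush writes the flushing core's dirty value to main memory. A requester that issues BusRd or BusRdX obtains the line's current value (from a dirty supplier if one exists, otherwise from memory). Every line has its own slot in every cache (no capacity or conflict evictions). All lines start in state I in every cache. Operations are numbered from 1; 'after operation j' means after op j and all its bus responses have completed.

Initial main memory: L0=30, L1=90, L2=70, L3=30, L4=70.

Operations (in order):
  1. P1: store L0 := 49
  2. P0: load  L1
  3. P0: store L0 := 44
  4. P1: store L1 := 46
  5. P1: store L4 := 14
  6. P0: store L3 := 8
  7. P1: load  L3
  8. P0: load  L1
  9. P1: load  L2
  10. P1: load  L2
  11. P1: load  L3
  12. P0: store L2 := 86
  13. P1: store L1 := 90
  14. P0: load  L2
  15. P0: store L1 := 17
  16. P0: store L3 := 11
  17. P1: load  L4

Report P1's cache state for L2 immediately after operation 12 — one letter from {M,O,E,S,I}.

state = I

  op1 P1: store L0 := 49 → I/M on L0; bus BusRdX; mem=30
  op2 P0: load  L1 → E/I on L1; bus BusRd; mem=90
  op3 P0: store L0 := 44 → M/I on L0; bus BusRdX Flush; mem=49
  op4 P1: store L1 := 46 → I/M on L1; bus BusRdX; mem=90
  op5 P1: store L4 := 14 → I/M on L4; bus BusRdX; mem=70
  op6 P0: store L3 := 8 → M/I on L3; bus BusRdX; mem=30
  op7 P1: load  L3 → O/S on L3; bus BusRd; mem=30
  op8 P0: load  L1 → S/O on L1; bus BusRd; mem=90
  op9 P1: load  L2 → I/E on L2; bus BusRd; mem=70
  op10 P1: load  L2 → I/E on L2; bus (none); mem=70
  op11 P1: load  L3 → O/S on L3; bus (none); mem=30
  op12 P0: store L2 := 86 → M/I on L2; bus BusRdX; mem=70
  op13 P1: store L1 := 90 → I/M on L1; bus BusUpgr; mem=90
  op14 P0: load  L2 → M/I on L2; bus (none); mem=70
  op15 P0: store L1 := 17 → M/I on L1; bus BusRdX Flush; mem=90
  op16 P0: store L3 := 11 → M/I on L3; bus BusUpgr; mem=30
  op17 P1: load  L4 → I/M on L4; bus (none); mem=70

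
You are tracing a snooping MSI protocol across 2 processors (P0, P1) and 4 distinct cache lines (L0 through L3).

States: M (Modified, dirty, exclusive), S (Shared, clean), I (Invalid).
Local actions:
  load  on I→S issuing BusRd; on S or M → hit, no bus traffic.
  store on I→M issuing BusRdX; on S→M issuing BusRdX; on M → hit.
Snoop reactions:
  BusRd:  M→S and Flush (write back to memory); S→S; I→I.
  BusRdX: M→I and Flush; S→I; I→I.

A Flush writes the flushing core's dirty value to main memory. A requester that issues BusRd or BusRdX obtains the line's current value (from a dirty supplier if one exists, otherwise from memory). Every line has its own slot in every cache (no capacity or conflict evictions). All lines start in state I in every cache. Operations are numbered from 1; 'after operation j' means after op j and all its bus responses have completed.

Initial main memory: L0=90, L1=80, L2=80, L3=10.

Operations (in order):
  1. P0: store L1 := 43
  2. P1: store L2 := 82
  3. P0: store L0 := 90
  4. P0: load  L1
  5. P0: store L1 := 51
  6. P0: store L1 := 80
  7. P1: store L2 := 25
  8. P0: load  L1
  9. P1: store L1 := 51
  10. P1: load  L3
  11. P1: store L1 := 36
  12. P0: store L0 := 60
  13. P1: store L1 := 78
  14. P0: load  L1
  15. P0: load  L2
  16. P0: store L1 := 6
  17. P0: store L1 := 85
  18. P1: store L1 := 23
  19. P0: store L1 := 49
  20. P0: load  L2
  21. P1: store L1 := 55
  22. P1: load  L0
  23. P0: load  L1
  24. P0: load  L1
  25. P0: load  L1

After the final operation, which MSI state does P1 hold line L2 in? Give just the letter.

state = S

[1] P0: store L1 := 43 | P0:M(43), P1:I | bus: BusRdX
[2] P1: store L2 := 82 | P0:I, P1:M(82) | bus: BusRdX
[3] P0: store L0 := 90 | P0:M(90), P1:I | bus: BusRdX
[4] P0: load  L1 | P0:M(43), P1:I | bus: none
[5] P0: store L1 := 51 | P0:M(51), P1:I | bus: none
[6] P0: store L1 := 80 | P0:M(80), P1:I | bus: none
[7] P1: store L2 := 25 | P0:I, P1:M(25) | bus: none
[8] P0: load  L1 | P0:M(80), P1:I | bus: none
[9] P1: store L1 := 51 | P0:I, P1:M(51) | bus: BusRdX,Flush
[10] P1: load  L3 | P0:I, P1:S(10) | bus: BusRd
[11] P1: store L1 := 36 | P0:I, P1:M(36) | bus: none
[12] P0: store L0 := 60 | P0:M(60), P1:I | bus: none
[13] P1: store L1 := 78 | P0:I, P1:M(78) | bus: none
[14] P0: load  L1 | P0:S(78), P1:S(78) | bus: BusRd,Flush
[15] P0: load  L2 | P0:S(25), P1:S(25) | bus: BusRd,Flush
[16] P0: store L1 := 6 | P0:M(6), P1:I | bus: BusRdX
[17] P0: store L1 := 85 | P0:M(85), P1:I | bus: none
[18] P1: store L1 := 23 | P0:I, P1:M(23) | bus: BusRdX,Flush
[19] P0: store L1 := 49 | P0:M(49), P1:I | bus: BusRdX,Flush
[20] P0: load  L2 | P0:S(25), P1:S(25) | bus: none
[21] P1: store L1 := 55 | P0:I, P1:M(55) | bus: BusRdX,Flush
[22] P1: load  L0 | P0:S(60), P1:S(60) | bus: BusRd,Flush
[23] P0: load  L1 | P0:S(55), P1:S(55) | bus: BusRd,Flush
[24] P0: load  L1 | P0:S(55), P1:S(55) | bus: none
[25] P0: load  L1 | P0:S(55), P1:S(55) | bus: none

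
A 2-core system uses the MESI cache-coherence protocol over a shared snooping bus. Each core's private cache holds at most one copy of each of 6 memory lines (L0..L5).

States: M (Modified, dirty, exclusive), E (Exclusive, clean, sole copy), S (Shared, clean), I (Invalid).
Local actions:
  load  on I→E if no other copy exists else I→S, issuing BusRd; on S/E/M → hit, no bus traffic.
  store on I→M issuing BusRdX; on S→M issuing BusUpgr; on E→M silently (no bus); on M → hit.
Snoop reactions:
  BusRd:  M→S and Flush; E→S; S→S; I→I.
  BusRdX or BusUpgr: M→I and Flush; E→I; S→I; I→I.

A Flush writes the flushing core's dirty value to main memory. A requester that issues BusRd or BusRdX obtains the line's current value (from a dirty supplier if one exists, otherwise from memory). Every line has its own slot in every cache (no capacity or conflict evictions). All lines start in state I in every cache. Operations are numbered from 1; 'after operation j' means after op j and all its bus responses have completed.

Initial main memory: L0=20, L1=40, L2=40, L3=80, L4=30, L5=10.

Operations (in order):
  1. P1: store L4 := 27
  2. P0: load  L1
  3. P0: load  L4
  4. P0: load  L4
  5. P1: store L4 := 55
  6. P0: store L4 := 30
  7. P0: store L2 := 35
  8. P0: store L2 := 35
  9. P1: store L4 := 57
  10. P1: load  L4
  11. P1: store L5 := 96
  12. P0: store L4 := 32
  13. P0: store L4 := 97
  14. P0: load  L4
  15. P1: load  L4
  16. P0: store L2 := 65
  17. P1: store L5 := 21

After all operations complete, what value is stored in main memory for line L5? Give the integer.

memory[L5] = 10

step 1: P1: store L4 := 27  ⟶  IM  (L4)  txn=BusRdX  M[L4]=30
step 2: P0: load  L1  ⟶  EI  (L1)  txn=BusRd  M[L1]=40
step 3: P0: load  L4  ⟶  SS  (L4)  txn=BusRd+Flush  M[L4]=27
step 4: P0: load  L4  ⟶  SS  (L4)  txn=∅  M[L4]=27
step 5: P1: store L4 := 55  ⟶  IM  (L4)  txn=BusUpgr  M[L4]=27
step 6: P0: store L4 := 30  ⟶  MI  (L4)  txn=BusRdX+Flush  M[L4]=55
step 7: P0: store L2 := 35  ⟶  MI  (L2)  txn=BusRdX  M[L2]=40
step 8: P0: store L2 := 35  ⟶  MI  (L2)  txn=∅  M[L2]=40
step 9: P1: store L4 := 57  ⟶  IM  (L4)  txn=BusRdX+Flush  M[L4]=30
step 10: P1: load  L4  ⟶  IM  (L4)  txn=∅  M[L4]=30
step 11: P1: store L5 := 96  ⟶  IM  (L5)  txn=BusRdX  M[L5]=10
step 12: P0: store L4 := 32  ⟶  MI  (L4)  txn=BusRdX+Flush  M[L4]=57
step 13: P0: store L4 := 97  ⟶  MI  (L4)  txn=∅  M[L4]=57
step 14: P0: load  L4  ⟶  MI  (L4)  txn=∅  M[L4]=57
step 15: P1: load  L4  ⟶  SS  (L4)  txn=BusRd+Flush  M[L4]=97
step 16: P0: store L2 := 65  ⟶  MI  (L2)  txn=∅  M[L2]=40
step 17: P1: store L5 := 21  ⟶  IM  (L5)  txn=∅  M[L5]=10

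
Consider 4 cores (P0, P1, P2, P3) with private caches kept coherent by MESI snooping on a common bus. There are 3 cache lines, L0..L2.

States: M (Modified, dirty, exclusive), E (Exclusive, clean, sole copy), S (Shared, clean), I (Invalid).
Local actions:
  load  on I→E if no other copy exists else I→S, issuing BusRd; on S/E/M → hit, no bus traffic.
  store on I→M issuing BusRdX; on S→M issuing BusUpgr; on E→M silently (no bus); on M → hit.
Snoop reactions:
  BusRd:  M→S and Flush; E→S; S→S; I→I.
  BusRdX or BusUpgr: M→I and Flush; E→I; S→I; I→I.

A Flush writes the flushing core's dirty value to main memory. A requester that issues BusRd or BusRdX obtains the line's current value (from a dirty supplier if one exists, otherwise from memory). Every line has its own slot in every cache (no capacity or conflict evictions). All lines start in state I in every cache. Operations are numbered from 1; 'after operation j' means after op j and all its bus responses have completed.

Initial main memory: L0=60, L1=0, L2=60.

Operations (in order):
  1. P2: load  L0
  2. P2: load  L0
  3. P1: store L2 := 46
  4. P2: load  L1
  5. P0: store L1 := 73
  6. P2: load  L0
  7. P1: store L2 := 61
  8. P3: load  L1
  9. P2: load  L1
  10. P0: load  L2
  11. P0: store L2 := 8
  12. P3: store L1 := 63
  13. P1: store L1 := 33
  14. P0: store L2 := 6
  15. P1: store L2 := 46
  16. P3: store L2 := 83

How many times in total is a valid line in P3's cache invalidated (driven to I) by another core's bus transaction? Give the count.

step 1: P2: load  L0  ⟶  IIEI  (L0)  txn=BusRd  M[L0]=60
step 2: P2: load  L0  ⟶  IIEI  (L0)  txn=∅  M[L0]=60
step 3: P1: store L2 := 46  ⟶  IMII  (L2)  txn=BusRdX  M[L2]=60
step 4: P2: load  L1  ⟶  IIEI  (L1)  txn=BusRd  M[L1]=0
step 5: P0: store L1 := 73  ⟶  MIII  (L1)  txn=BusRdX  M[L1]=0
step 6: P2: load  L0  ⟶  IIEI  (L0)  txn=∅  M[L0]=60
step 7: P1: store L2 := 61  ⟶  IMII  (L2)  txn=∅  M[L2]=60
step 8: P3: load  L1  ⟶  SIIS  (L1)  txn=BusRd+Flush  M[L1]=73
step 9: P2: load  L1  ⟶  SISS  (L1)  txn=BusRd  M[L1]=73
step 10: P0: load  L2  ⟶  SSII  (L2)  txn=BusRd+Flush  M[L2]=61
step 11: P0: store L2 := 8  ⟶  MIII  (L2)  txn=BusUpgr  M[L2]=61
step 12: P3: store L1 := 63  ⟶  IIIM  (L1)  txn=BusUpgr  M[L1]=73
step 13: P1: store L1 := 33  ⟶  IMII  (L1)  txn=BusRdX+Flush  M[L1]=63
step 14: P0: store L2 := 6  ⟶  MIII  (L2)  txn=∅  M[L2]=61
step 15: P1: store L2 := 46  ⟶  IMII  (L2)  txn=BusRdX+Flush  M[L2]=6
step 16: P3: store L2 := 83  ⟶  IIIM  (L2)  txn=BusRdX+Flush  M[L2]=46

invalidations = 1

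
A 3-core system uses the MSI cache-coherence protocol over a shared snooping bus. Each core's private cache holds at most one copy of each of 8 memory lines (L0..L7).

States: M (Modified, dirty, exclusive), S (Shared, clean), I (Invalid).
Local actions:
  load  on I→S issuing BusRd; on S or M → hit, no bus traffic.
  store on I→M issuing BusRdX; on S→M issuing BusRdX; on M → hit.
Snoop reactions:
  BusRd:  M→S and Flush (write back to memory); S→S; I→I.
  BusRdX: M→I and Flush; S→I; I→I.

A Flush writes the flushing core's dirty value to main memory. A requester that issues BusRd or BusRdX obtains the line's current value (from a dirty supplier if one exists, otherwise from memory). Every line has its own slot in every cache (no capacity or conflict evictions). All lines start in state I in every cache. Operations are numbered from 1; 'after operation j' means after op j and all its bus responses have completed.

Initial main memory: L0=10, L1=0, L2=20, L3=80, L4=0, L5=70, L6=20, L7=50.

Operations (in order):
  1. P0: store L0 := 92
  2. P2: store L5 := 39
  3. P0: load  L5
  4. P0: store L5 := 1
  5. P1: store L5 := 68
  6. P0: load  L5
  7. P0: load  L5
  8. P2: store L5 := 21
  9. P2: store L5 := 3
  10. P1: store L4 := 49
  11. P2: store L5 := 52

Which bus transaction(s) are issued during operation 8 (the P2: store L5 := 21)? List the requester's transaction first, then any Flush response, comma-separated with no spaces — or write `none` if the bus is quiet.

[1] P0: store L0 := 92 | P0:M(92), P1:I, P2:I | bus: BusRdX
[2] P2: store L5 := 39 | P0:I, P1:I, P2:M(39) | bus: BusRdX
[3] P0: load  L5 | P0:S(39), P1:I, P2:S(39) | bus: BusRd,Flush
[4] P0: store L5 := 1 | P0:M(1), P1:I, P2:I | bus: BusRdX
[5] P1: store L5 := 68 | P0:I, P1:M(68), P2:I | bus: BusRdX,Flush
[6] P0: load  L5 | P0:S(68), P1:S(68), P2:I | bus: BusRd,Flush
[7] P0: load  L5 | P0:S(68), P1:S(68), P2:I | bus: none
[8] P2: store L5 := 21 | P0:I, P1:I, P2:M(21) | bus: BusRdX
[9] P2: store L5 := 3 | P0:I, P1:I, P2:M(3) | bus: none
[10] P1: store L4 := 49 | P0:I, P1:M(49), P2:I | bus: BusRdX
[11] P2: store L5 := 52 | P0:I, P1:I, P2:M(52) | bus: none

bus = BusRdX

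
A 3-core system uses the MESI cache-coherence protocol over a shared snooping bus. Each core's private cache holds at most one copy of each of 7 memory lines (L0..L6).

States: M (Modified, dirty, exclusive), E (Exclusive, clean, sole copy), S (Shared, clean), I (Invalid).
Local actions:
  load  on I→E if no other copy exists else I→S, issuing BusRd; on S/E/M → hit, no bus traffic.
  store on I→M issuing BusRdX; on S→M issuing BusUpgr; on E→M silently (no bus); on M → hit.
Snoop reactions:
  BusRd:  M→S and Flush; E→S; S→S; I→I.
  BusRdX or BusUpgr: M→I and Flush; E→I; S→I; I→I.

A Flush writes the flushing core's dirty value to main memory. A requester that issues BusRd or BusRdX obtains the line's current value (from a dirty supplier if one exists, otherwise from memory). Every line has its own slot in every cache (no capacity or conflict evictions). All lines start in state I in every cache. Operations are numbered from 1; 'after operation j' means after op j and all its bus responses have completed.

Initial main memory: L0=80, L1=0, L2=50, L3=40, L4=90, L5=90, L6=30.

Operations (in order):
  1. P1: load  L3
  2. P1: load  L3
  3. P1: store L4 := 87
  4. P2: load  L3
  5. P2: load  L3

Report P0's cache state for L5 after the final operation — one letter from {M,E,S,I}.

state = I

[1] P1: load  L3 | P0:I, P1:E(40), P2:I | bus: BusRd
[2] P1: load  L3 | P0:I, P1:E(40), P2:I | bus: none
[3] P1: store L4 := 87 | P0:I, P1:M(87), P2:I | bus: BusRdX
[4] P2: load  L3 | P0:I, P1:S(40), P2:S(40) | bus: BusRd
[5] P2: load  L3 | P0:I, P1:S(40), P2:S(40) | bus: none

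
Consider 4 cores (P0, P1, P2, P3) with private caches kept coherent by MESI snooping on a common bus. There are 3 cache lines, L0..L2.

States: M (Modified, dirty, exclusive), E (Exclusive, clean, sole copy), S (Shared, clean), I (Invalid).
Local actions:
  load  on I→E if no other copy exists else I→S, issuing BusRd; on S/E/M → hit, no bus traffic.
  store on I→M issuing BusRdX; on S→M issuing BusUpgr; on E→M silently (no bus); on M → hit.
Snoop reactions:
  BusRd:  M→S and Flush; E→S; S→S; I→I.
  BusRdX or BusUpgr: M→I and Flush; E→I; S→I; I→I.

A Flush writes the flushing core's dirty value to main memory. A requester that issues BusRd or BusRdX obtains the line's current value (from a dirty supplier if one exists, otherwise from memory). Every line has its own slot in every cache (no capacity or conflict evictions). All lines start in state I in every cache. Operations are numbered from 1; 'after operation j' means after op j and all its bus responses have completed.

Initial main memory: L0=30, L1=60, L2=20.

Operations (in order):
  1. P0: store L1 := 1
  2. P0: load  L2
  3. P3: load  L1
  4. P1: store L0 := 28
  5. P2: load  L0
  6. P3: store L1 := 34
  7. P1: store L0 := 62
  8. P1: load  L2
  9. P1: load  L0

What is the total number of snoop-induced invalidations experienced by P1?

step 1: P0: store L1 := 1  ⟶  MIII  (L1)  txn=BusRdX  M[L1]=60
step 2: P0: load  L2  ⟶  EIII  (L2)  txn=BusRd  M[L2]=20
step 3: P3: load  L1  ⟶  SIIS  (L1)  txn=BusRd+Flush  M[L1]=1
step 4: P1: store L0 := 28  ⟶  IMII  (L0)  txn=BusRdX  M[L0]=30
step 5: P2: load  L0  ⟶  ISSI  (L0)  txn=BusRd+Flush  M[L0]=28
step 6: P3: store L1 := 34  ⟶  IIIM  (L1)  txn=BusUpgr  M[L1]=1
step 7: P1: store L0 := 62  ⟶  IMII  (L0)  txn=BusUpgr  M[L0]=28
step 8: P1: load  L2  ⟶  SSII  (L2)  txn=BusRd  M[L2]=20
step 9: P1: load  L0  ⟶  IMII  (L0)  txn=∅  M[L0]=28

invalidations = 0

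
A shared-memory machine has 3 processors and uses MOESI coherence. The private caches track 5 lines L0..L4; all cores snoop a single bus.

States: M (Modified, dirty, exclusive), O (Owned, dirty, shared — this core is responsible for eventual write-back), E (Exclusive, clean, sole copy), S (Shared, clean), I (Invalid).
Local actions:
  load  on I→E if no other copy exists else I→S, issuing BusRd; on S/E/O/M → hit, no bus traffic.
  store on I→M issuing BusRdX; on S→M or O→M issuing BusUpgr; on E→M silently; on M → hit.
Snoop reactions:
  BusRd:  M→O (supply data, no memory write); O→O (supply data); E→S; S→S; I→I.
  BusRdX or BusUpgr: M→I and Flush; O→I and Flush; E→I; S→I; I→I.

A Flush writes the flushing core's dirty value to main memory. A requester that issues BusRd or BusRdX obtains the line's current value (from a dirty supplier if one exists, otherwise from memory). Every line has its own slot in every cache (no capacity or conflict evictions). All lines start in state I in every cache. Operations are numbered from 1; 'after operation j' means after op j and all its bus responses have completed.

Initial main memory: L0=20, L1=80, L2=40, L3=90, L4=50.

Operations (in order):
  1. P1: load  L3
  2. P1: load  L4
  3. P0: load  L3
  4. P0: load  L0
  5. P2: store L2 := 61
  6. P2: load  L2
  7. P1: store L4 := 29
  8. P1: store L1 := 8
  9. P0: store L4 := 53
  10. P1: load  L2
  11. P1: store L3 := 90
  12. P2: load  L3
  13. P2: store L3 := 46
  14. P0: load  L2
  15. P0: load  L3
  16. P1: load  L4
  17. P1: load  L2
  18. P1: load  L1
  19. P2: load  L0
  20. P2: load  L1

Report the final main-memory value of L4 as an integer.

1. P1: load  L3  bus=[BusRd]  L3: P0=I P1=E P2=I  mem[L3]=90
2. P1: load  L4  bus=[BusRd]  L4: P0=I P1=E P2=I  mem[L4]=50
3. P0: load  L3  bus=[BusRd]  L3: P0=S P1=S P2=I  mem[L3]=90
4. P0: load  L0  bus=[BusRd]  L0: P0=E P1=I P2=I  mem[L0]=20
5. P2: store L2 := 61  bus=[BusRdX]  L2: P0=I P1=I P2=M  mem[L2]=40
6. P2: load  L2  bus=[-]  L2: P0=I P1=I P2=M  mem[L2]=40
7. P1: store L4 := 29  bus=[-]  L4: P0=I P1=M P2=I  mem[L4]=50
8. P1: store L1 := 8  bus=[BusRdX]  L1: P0=I P1=M P2=I  mem[L1]=80
9. P0: store L4 := 53  bus=[BusRdX,Flush]  L4: P0=M P1=I P2=I  mem[L4]=29
10. P1: load  L2  bus=[BusRd]  L2: P0=I P1=S P2=O  mem[L2]=40
11. P1: store L3 := 90  bus=[BusUpgr]  L3: P0=I P1=M P2=I  mem[L3]=90
12. P2: load  L3  bus=[BusRd]  L3: P0=I P1=O P2=S  mem[L3]=90
13. P2: store L3 := 46  bus=[BusUpgr,Flush]  L3: P0=I P1=I P2=M  mem[L3]=90
14. P0: load  L2  bus=[BusRd]  L2: P0=S P1=S P2=O  mem[L2]=40
15. P0: load  L3  bus=[BusRd]  L3: P0=S P1=I P2=O  mem[L3]=90
16. P1: load  L4  bus=[BusRd]  L4: P0=O P1=S P2=I  mem[L4]=29
17. P1: load  L2  bus=[-]  L2: P0=S P1=S P2=O  mem[L2]=40
18. P1: load  L1  bus=[-]  L1: P0=I P1=M P2=I  mem[L1]=80
19. P2: load  L0  bus=[BusRd]  L0: P0=S P1=I P2=S  mem[L0]=20
20. P2: load  L1  bus=[BusRd]  L1: P0=I P1=O P2=S  mem[L1]=80

memory[L4] = 29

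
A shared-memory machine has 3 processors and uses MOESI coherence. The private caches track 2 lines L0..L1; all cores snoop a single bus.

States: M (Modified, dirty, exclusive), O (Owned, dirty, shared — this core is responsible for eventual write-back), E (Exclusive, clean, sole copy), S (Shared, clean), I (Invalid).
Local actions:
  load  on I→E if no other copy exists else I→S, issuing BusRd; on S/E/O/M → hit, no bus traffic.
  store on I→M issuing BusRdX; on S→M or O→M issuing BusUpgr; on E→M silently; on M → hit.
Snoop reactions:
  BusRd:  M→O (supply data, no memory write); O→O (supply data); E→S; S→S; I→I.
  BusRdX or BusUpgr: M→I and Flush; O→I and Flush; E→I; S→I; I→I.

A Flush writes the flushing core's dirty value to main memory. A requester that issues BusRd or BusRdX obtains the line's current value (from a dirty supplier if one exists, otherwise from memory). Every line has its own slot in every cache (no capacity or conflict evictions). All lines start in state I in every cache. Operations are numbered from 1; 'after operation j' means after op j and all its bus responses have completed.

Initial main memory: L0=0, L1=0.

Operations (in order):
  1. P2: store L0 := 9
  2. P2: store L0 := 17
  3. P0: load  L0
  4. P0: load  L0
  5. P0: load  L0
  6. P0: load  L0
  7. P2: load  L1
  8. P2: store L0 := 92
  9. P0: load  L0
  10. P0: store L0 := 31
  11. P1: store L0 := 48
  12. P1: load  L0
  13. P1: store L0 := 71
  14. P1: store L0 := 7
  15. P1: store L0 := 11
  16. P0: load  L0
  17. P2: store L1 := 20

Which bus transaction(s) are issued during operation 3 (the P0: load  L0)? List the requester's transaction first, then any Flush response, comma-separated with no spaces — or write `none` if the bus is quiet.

1. P2: store L0 := 9  bus=[BusRdX]  L0: P0=I P1=I P2=M  mem[L0]=0
2. P2: store L0 := 17  bus=[-]  L0: P0=I P1=I P2=M  mem[L0]=0
3. P0: load  L0  bus=[BusRd]  L0: P0=S P1=I P2=O  mem[L0]=0
4. P0: load  L0  bus=[-]  L0: P0=S P1=I P2=O  mem[L0]=0
5. P0: load  L0  bus=[-]  L0: P0=S P1=I P2=O  mem[L0]=0
6. P0: load  L0  bus=[-]  L0: P0=S P1=I P2=O  mem[L0]=0
7. P2: load  L1  bus=[BusRd]  L1: P0=I P1=I P2=E  mem[L1]=0
8. P2: store L0 := 92  bus=[BusUpgr]  L0: P0=I P1=I P2=M  mem[L0]=0
9. P0: load  L0  bus=[BusRd]  L0: P0=S P1=I P2=O  mem[L0]=0
10. P0: store L0 := 31  bus=[BusUpgr,Flush]  L0: P0=M P1=I P2=I  mem[L0]=92
11. P1: store L0 := 48  bus=[BusRdX,Flush]  L0: P0=I P1=M P2=I  mem[L0]=31
12. P1: load  L0  bus=[-]  L0: P0=I P1=M P2=I  mem[L0]=31
13. P1: store L0 := 71  bus=[-]  L0: P0=I P1=M P2=I  mem[L0]=31
14. P1: store L0 := 7  bus=[-]  L0: P0=I P1=M P2=I  mem[L0]=31
15. P1: store L0 := 11  bus=[-]  L0: P0=I P1=M P2=I  mem[L0]=31
16. P0: load  L0  bus=[BusRd]  L0: P0=S P1=O P2=I  mem[L0]=31
17. P2: store L1 := 20  bus=[-]  L1: P0=I P1=I P2=M  mem[L1]=0

bus = BusRd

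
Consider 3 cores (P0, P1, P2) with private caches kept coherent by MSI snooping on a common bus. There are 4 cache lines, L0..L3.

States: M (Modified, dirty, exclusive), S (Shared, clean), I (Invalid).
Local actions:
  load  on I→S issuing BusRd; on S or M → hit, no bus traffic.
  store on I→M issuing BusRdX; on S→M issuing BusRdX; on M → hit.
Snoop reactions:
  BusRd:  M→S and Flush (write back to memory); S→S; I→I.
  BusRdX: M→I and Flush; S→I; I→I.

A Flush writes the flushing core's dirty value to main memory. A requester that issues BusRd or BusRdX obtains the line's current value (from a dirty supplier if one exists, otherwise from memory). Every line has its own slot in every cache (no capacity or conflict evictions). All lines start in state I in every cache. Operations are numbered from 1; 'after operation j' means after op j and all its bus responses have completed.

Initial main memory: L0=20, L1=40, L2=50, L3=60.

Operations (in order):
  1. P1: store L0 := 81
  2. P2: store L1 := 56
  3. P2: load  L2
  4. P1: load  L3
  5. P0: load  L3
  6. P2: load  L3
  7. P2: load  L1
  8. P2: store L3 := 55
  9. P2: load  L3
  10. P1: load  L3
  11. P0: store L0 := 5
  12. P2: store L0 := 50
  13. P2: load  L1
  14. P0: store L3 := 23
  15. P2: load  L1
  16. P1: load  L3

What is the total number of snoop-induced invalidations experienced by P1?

1. P1: store L0 := 81  bus=[BusRdX]  L0: P0=I P1=M P2=I  mem[L0]=20
2. P2: store L1 := 56  bus=[BusRdX]  L1: P0=I P1=I P2=M  mem[L1]=40
3. P2: load  L2  bus=[BusRd]  L2: P0=I P1=I P2=S  mem[L2]=50
4. P1: load  L3  bus=[BusRd]  L3: P0=I P1=S P2=I  mem[L3]=60
5. P0: load  L3  bus=[BusRd]  L3: P0=S P1=S P2=I  mem[L3]=60
6. P2: load  L3  bus=[BusRd]  L3: P0=S P1=S P2=S  mem[L3]=60
7. P2: load  L1  bus=[-]  L1: P0=I P1=I P2=M  mem[L1]=40
8. P2: store L3 := 55  bus=[BusRdX]  L3: P0=I P1=I P2=M  mem[L3]=60
9. P2: load  L3  bus=[-]  L3: P0=I P1=I P2=M  mem[L3]=60
10. P1: load  L3  bus=[BusRd,Flush]  L3: P0=I P1=S P2=S  mem[L3]=55
11. P0: store L0 := 5  bus=[BusRdX,Flush]  L0: P0=M P1=I P2=I  mem[L0]=81
12. P2: store L0 := 50  bus=[BusRdX,Flush]  L0: P0=I P1=I P2=M  mem[L0]=5
13. P2: load  L1  bus=[-]  L1: P0=I P1=I P2=M  mem[L1]=40
14. P0: store L3 := 23  bus=[BusRdX]  L3: P0=M P1=I P2=I  mem[L3]=55
15. P2: load  L1  bus=[-]  L1: P0=I P1=I P2=M  mem[L1]=40
16. P1: load  L3  bus=[BusRd,Flush]  L3: P0=S P1=S P2=I  mem[L3]=23

invalidations = 3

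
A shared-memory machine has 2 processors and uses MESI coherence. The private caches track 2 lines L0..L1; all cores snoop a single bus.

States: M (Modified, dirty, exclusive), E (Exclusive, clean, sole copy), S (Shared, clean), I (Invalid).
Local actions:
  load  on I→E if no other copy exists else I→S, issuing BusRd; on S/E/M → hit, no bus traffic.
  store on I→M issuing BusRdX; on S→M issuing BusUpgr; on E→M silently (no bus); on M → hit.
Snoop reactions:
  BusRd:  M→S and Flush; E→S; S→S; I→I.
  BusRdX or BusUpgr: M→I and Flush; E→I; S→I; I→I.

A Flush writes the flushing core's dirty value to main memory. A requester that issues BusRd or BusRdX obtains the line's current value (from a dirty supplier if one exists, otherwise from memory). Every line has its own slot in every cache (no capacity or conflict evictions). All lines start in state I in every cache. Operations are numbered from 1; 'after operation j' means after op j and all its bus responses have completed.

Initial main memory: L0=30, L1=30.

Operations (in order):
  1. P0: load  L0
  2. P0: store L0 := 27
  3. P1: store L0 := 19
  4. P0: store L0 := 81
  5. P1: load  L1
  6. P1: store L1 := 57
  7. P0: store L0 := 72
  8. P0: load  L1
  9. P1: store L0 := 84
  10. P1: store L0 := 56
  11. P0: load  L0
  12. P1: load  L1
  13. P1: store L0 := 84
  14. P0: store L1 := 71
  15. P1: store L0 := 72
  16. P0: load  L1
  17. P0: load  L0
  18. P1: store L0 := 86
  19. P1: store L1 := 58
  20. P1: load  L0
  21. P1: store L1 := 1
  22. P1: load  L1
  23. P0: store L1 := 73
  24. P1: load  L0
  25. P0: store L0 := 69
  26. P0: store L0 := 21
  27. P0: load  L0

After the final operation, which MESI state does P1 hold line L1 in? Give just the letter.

1. P0: load  L0  bus=[BusRd]  L0: P0=E P1=I  mem[L0]=30
2. P0: store L0 := 27  bus=[-]  L0: P0=M P1=I  mem[L0]=30
3. P1: store L0 := 19  bus=[BusRdX,Flush]  L0: P0=I P1=M  mem[L0]=27
4. P0: store L0 := 81  bus=[BusRdX,Flush]  L0: P0=M P1=I  mem[L0]=19
5. P1: load  L1  bus=[BusRd]  L1: P0=I P1=E  mem[L1]=30
6. P1: store L1 := 57  bus=[-]  L1: P0=I P1=M  mem[L1]=30
7. P0: store L0 := 72  bus=[-]  L0: P0=M P1=I  mem[L0]=19
8. P0: load  L1  bus=[BusRd,Flush]  L1: P0=S P1=S  mem[L1]=57
9. P1: store L0 := 84  bus=[BusRdX,Flush]  L0: P0=I P1=M  mem[L0]=72
10. P1: store L0 := 56  bus=[-]  L0: P0=I P1=M  mem[L0]=72
11. P0: load  L0  bus=[BusRd,Flush]  L0: P0=S P1=S  mem[L0]=56
12. P1: load  L1  bus=[-]  L1: P0=S P1=S  mem[L1]=57
13. P1: store L0 := 84  bus=[BusUpgr]  L0: P0=I P1=M  mem[L0]=56
14. P0: store L1 := 71  bus=[BusUpgr]  L1: P0=M P1=I  mem[L1]=57
15. P1: store L0 := 72  bus=[-]  L0: P0=I P1=M  mem[L0]=56
16. P0: load  L1  bus=[-]  L1: P0=M P1=I  mem[L1]=57
17. P0: load  L0  bus=[BusRd,Flush]  L0: P0=S P1=S  mem[L0]=72
18. P1: store L0 := 86  bus=[BusUpgr]  L0: P0=I P1=M  mem[L0]=72
19. P1: store L1 := 58  bus=[BusRdX,Flush]  L1: P0=I P1=M  mem[L1]=71
20. P1: load  L0  bus=[-]  L0: P0=I P1=M  mem[L0]=72
21. P1: store L1 := 1  bus=[-]  L1: P0=I P1=M  mem[L1]=71
22. P1: load  L1  bus=[-]  L1: P0=I P1=M  mem[L1]=71
23. P0: store L1 := 73  bus=[BusRdX,Flush]  L1: P0=M P1=I  mem[L1]=1
24. P1: load  L0  bus=[-]  L0: P0=I P1=M  mem[L0]=72
25. P0: store L0 := 69  bus=[BusRdX,Flush]  L0: P0=M P1=I  mem[L0]=86
26. P0: store L0 := 21  bus=[-]  L0: P0=M P1=I  mem[L0]=86
27. P0: load  L0  bus=[-]  L0: P0=M P1=I  mem[L0]=86

state = I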